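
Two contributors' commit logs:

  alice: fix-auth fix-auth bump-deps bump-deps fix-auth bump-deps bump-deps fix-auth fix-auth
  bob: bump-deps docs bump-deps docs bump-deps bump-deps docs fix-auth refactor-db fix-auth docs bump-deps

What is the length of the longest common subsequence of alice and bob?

6

Taking bump-deps at alice[3]=bob[1], bump-deps at alice[4]=bob[3], bump-deps at alice[6]=bob[5], bump-deps at alice[7]=bob[6], fix-auth at alice[8]=bob[8], fix-auth at alice[9]=bob[10] gives a common subsequence of length 6. dp[9][12] = 6 confirms this is the maximum.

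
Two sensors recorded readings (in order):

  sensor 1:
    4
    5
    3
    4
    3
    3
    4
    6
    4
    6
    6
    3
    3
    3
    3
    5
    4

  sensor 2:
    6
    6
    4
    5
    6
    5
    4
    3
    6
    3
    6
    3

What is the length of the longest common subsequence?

One common subsequence of length 7: 4 [1,3] → 5 [2,6] → 4 [4,7] → 3 [5,8] → 3 [6,10] → 6 [11,11] → 3 [15,12]. The LCS DP gives dp[17][12] = 7, so this is optimal.

7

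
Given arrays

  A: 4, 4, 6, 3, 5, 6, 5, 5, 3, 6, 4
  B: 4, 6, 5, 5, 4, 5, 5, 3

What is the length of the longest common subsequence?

6

Let dp[i][j] be the LCS length of the first i values of A and the first j values of B. dp[i][j] = dp[i-1][j-1]+1 when the i-th and j-th values match, else max(dp[i-1][j], dp[i][j-1]).
    ·  4  6  5  5  4  5  5  3
 ·  0  0  0  0  0  0  0  0  0
 4  0  1  1  1  1  1  1  1  1
 4  0  1  1  1  1  2  2  2  2
 6  0  1  2  2  2  2  2  2  2
 3  0  1  2  2  2  2  2  2  3
 5  0  1  2  3  3  3  3  3  3
 6  0  1  2  3  3  3  3  3  3
 5  0  1  2  3  4  4  4  4  4
 5  0  1  2  3  4  4  5  5  5
 3  0  1  2  3  4  4  5  5  6
 6  0  1  2  3  4  4  5  5  6
 4  0  1  2  3  4  5  5  5  6
dp[11][8] = 6. One LCS (by backtracking along matches): 4, 6, 5, 5, 5, 3.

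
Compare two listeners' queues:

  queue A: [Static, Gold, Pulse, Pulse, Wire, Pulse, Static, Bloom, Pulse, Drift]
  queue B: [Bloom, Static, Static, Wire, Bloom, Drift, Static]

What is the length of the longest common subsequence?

4

Pick Static [1,3], Wire [5,4], Bloom [8,5], Drift [10,6]; all 4 songs appear in both, in order. Since dp[10][7] = 4, nothing longer is possible.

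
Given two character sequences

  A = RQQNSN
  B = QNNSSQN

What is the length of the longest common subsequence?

Let dp[i][j] be the LCS length of the first i characters of A and the first j characters of B. dp[i][j] = dp[i-1][j-1]+1 when the i-th and j-th characters match, else max(dp[i-1][j], dp[i][j-1]).
    ·  Q  N  N  S  S  Q  N
 ·  0  0  0  0  0  0  0  0
 R  0  0  0  0  0  0  0  0
 Q  0  1  1  1  1  1  1  1
 Q  0  1  1  1  1  1  2  2
 N  0  1  2  2  2  2  2  3
 S  0  1  2  2  3  3  3  3
 N  0  1  2  3  3  3  3  4
dp[6][7] = 4. One LCS (by backtracking along matches): QNSN.

4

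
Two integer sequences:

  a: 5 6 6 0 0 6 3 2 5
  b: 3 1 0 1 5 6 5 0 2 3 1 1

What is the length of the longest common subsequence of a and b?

Match 5 (a #1, b #5); then 6 (a #2, b #6); then 0 (a #4, b #8); then 3 (a #7, b #10) — 4 values in the same relative order in both. Since dp[9][12] = 4, nothing longer is possible.

4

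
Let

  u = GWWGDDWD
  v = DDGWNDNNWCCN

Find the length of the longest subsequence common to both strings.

4

Let dp[i][j] be the LCS length of the first i characters of u and the first j characters of v. dp[i][j] = dp[i-1][j-1]+1 when the i-th and j-th characters match, else max(dp[i-1][j], dp[i][j-1]).
    ·  D  D  G  W  N  D  N  N  W  C  C  N
 ·  0  0  0  0  0  0  0  0  0  0  0  0  0
 G  0  0  0  1  1  1  1  1  1  1  1  1  1
 W  0  0  0  1  2  2  2  2  2  2  2  2  2
 W  0  0  0  1  2  2  2  2  2  3  3  3  3
 G  0  0  0  1  2  2  2  2  2  3  3  3  3
 D  0  1  1  1  2  2  3  3  3  3  3  3  3
 D  0  1  2  2  2  2  3  3  3  3  3  3  3
 W  0  1  2  2  3  3  3  3  3  4  4  4  4
 D  0  1  2  2  3  3  4  4  4  4  4  4  4
dp[8][12] = 4. One LCS (by backtracking along matches): GWDW.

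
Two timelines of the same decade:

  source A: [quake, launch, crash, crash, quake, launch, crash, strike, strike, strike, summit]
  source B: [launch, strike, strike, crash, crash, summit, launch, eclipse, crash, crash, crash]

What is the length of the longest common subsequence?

Match launch at source A[2]=source B[1]; then crash at source A[3]=source B[4]; then crash at source A[4]=source B[5]; then launch at source A[6]=source B[7]; then crash at source A[7]=source B[11] — 5 events in the same relative order in both. dp[11][11] = 5 confirms this is the maximum.

5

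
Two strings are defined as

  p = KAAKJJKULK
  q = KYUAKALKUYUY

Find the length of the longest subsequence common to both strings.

Let dp[i][j] be the LCS length of the first i characters of p and the first j characters of q. dp[i][j] = dp[i-1][j-1]+1 when the i-th and j-th characters match, else max(dp[i-1][j], dp[i][j-1]).
    ·  K  Y  U  A  K  A  L  K  U  Y  U  Y
 ·  0  0  0  0  0  0  0  0  0  0  0  0  0
 K  0  1  1  1  1  1  1  1  1  1  1  1  1
 A  0  1  1  1  2  2  2  2  2  2  2  2  2
 A  0  1  1  1  2  2  3  3  3  3  3  3  3
 K  0  1  1  1  2  3  3  3  4  4  4  4  4
 J  0  1  1  1  2  3  3  3  4  4  4  4  4
 J  0  1  1  1  2  3  3  3  4  4  4  4  4
 K  0  1  1  1  2  3  3  3  4  4  4  4  4
 U  0  1  1  2  2  3  3  3  4  5  5  5  5
 L  0  1  1  2  2  3  3  4  4  5  5  5  5
 K  0  1  1  2  2  3  3  4  5  5  5  5  5
dp[10][12] = 5. One LCS (by backtracking along matches): KAAKU.

5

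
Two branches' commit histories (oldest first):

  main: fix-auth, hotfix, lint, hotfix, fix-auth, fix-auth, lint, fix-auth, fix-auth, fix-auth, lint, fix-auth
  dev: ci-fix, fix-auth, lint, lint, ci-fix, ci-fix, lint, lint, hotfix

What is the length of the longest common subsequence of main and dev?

One common subsequence of length 4: fix-auth at main[1]=dev[2], then lint at main[3]=dev[4], then lint at main[7]=dev[7], then lint at main[11]=dev[8]. dp[12][9] = 4 confirms this is the maximum.

4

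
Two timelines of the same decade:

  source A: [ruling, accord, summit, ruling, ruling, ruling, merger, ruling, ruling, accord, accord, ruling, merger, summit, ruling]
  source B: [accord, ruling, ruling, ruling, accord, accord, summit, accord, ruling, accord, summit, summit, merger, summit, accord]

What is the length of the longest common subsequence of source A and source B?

Match accord (source A #2, source B #1); then ruling (source A #4, source B #2); then ruling (source A #5, source B #3); then ruling (source A #6, source B #4); then accord (source A #10, source B #6); then accord (source A #11, source B #8); then ruling (source A #12, source B #9); then merger (source A #13, source B #13); then summit (source A #14, source B #14) — 9 events in the same relative order in both. The LCS DP gives dp[15][15] = 9, so this is optimal.

9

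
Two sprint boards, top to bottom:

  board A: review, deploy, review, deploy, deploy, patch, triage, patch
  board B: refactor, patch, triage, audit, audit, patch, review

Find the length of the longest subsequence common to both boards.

3

Pick patch (board A #6, board B #2) → triage (board A #7, board B #3) → patch (board A #8, board B #6); all 3 tasks appear in both, in order, and the DP table's final entry dp[8][7] is also 3, so no common subsequence is longer.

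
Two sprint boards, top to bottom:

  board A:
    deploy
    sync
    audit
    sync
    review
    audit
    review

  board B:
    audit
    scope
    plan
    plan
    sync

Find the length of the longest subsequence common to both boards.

2

Pick audit [3,1], sync [4,5]; all 2 tasks appear in both, in order. Since dp[7][5] = 2, nothing longer is possible.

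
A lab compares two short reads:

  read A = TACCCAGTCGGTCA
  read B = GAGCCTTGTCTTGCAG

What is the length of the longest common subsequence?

Pick A at read A[2]=read B[2], C at read A[3]=read B[4], C at read A[4]=read B[5], G at read A[7]=read B[8], T at read A[8]=read B[9], C at read A[9]=read B[10], G at read A[11]=read B[13], C at read A[13]=read B[14], A at read A[14]=read B[15]; all 9 bases appear in both, in order, and the DP table's final entry dp[14][16] is also 9, so no common subsequence is longer.

9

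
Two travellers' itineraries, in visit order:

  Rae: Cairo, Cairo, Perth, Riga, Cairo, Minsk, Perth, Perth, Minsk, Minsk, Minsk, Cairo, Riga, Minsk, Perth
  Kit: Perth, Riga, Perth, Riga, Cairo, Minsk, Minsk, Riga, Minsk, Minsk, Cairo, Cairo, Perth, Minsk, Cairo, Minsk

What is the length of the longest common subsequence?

Pick Perth [3,3] → Riga [4,4] → Cairo [5,5] → Minsk [6,7] → Minsk [9,9] → Minsk [10,10] → Minsk [11,14] → Cairo [12,15] → Minsk [14,16]; all 9 stops appear in both, in order, and the DP table's final entry dp[15][16] is also 9, so no common subsequence is longer.

9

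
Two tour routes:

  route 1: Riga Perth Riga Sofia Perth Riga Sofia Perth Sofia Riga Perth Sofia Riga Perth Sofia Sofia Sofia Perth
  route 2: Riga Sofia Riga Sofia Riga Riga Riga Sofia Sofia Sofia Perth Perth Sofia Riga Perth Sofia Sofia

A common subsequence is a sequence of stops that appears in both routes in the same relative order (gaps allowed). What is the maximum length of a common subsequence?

Match Riga [1,1], then Riga [3,3], then Sofia [4,4], then Riga [6,7], then Sofia [7,10], then Perth [8,11], then Perth [11,12], then Sofia [12,13], then Riga [13,14], then Perth [14,15], then Sofia [16,16], then Sofia [17,17] — 12 stops in the same relative order in both. The LCS DP gives dp[18][17] = 12, so this is optimal.

12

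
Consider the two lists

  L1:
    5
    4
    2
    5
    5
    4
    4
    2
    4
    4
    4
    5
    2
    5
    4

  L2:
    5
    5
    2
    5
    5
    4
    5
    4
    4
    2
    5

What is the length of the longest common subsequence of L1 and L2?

9

Taking 5 (L1 #1, L2 #2), then 2 (L1 #3, L2 #3), then 5 (L1 #4, L2 #4), then 5 (L1 #5, L2 #5), then 4 (L1 #6, L2 #6), then 4 (L1 #10, L2 #8), then 4 (L1 #11, L2 #9), then 2 (L1 #13, L2 #10), then 5 (L1 #14, L2 #11) gives a common subsequence of length 9, and the DP table's final entry dp[15][11] is also 9, so no common subsequence is longer.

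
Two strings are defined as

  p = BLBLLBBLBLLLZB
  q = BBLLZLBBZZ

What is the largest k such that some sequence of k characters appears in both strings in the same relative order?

Let dp[i][j] be the LCS length of the first i characters of p and the first j characters of q. dp[i][j] = dp[i-1][j-1]+1 when the i-th and j-th characters match, else max(dp[i-1][j], dp[i][j-1]).
    ·  B  B  L  L  Z  L  B  B  Z  Z
 ·  0  0  0  0  0  0  0  0  0  0  0
 B  0  1  1  1  1  1  1  1  1  1  1
 L  0  1  1  2  2  2  2  2  2  2  2
 B  0  1  2  2  2  2  2  3  3  3  3
 L  0  1  2  3  3  3  3  3  3  3  3
 L  0  1  2  3  4  4  4  4  4  4  4
 B  0  1  2  3  4  4  4  5  5  5  5
 B  0  1  2  3  4  4  4  5  6  6  6
 L  0  1  2  3  4  4  5  5  6  6  6
 B  0  1  2  3  4  4  5  6  6  6  6
 L  0  1  2  3  4  4  5  6  6  6  6
 L  0  1  2  3  4  4  5  6  6  6  6
 L  0  1  2  3  4  4  5  6  6  6  6
 Z  0  1  2  3  4  5  5  6  6  7  7
 B  0  1  2  3  4  5  5  6  7  7  7
dp[14][10] = 7. One LCS (by backtracking along matches): BLLLBBZ.

7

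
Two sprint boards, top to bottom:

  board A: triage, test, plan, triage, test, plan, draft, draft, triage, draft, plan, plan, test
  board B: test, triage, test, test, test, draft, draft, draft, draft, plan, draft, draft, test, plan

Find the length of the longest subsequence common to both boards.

8

One common subsequence of length 8: triage [1,2], then test [2,4], then test [5,5], then draft [7,7], then draft [8,8], then draft [10,9], then plan [11,10], then plan [12,14]. The LCS DP gives dp[13][14] = 8, so this is optimal.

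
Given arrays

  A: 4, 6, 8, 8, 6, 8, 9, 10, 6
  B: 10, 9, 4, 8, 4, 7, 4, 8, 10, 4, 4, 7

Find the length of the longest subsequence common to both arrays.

One common subsequence of length 4: 4 [1,3] → 8 [3,4] → 8 [6,8] → 10 [8,9]. dp[9][12] = 4 confirms this is the maximum.

4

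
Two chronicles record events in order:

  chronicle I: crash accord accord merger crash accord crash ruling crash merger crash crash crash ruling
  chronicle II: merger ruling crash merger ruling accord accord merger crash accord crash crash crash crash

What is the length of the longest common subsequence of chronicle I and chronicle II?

Pick crash [1,3], accord [2,6], accord [3,7], merger [4,8], crash [5,9], accord [6,10], crash [9,11], crash [11,12], crash [12,13], crash [13,14]; all 10 events appear in both, in order. The LCS DP gives dp[14][14] = 10, so this is optimal.

10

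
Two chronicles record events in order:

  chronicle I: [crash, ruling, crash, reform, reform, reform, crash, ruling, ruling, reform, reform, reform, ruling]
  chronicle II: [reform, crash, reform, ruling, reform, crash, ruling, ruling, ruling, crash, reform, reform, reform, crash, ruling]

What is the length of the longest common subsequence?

One common subsequence of length 10: crash (chronicle I #1, chronicle II #2), ruling (chronicle I #2, chronicle II #4), reform (chronicle I #6, chronicle II #5), crash (chronicle I #7, chronicle II #6), ruling (chronicle I #8, chronicle II #8), ruling (chronicle I #9, chronicle II #9), reform (chronicle I #10, chronicle II #11), reform (chronicle I #11, chronicle II #12), reform (chronicle I #12, chronicle II #13), ruling (chronicle I #13, chronicle II #15). The LCS DP gives dp[13][15] = 10, so this is optimal.

10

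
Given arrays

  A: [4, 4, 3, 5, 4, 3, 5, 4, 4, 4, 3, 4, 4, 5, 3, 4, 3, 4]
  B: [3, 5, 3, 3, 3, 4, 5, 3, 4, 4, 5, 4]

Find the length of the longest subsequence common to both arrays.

Pick 3 [3,1]; then 5 [4,2]; then 4 [5,6]; then 5 [7,7]; then 3 [11,8]; then 4 [12,9]; then 4 [13,10]; then 5 [14,11]; then 4 [18,12]; all 9 values appear in both, in order. dp[18][12] = 9 confirms this is the maximum.

9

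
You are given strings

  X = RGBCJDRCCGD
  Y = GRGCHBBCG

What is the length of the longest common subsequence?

Let dp[i][j] be the LCS length of the first i characters of X and the first j characters of Y. dp[i][j] = dp[i-1][j-1]+1 when the i-th and j-th characters match, else max(dp[i-1][j], dp[i][j-1]).
    ·  G  R  G  C  H  B  B  C  G
 ·  0  0  0  0  0  0  0  0  0  0
 R  0  0  1  1  1  1  1  1  1  1
 G  0  1  1  2  2  2  2  2  2  2
 B  0  1  1  2  2  2  3  3  3  3
 C  0  1  1  2  3  3  3  3  4  4
 J  0  1  1  2  3  3  3  3  4  4
 D  0  1  1  2  3  3  3  3  4  4
 R  0  1  2  2  3  3  3  3  4  4
 C  0  1  2  2  3  3  3  3  4  4
 C  0  1  2  2  3  3  3  3  4  4
 G  0  1  2  3  3  3  3  3  4  5
 D  0  1  2  3  3  3  3  3  4  5
dp[11][9] = 5. One LCS (by backtracking along matches): RGBCG.

5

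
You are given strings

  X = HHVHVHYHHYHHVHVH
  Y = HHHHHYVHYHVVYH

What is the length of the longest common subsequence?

One common subsequence of length 11: H [1,2]; then H [2,3]; then H [4,4]; then H [6,5]; then Y [7,6]; then H [9,8]; then Y [10,9]; then H [12,10]; then V [13,11]; then V [15,12]; then H [16,14]. Since dp[16][14] = 11, nothing longer is possible.

11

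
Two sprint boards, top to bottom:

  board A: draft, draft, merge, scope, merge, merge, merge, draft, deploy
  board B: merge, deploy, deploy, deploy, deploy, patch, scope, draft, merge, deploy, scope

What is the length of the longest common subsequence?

Match merge [3,1] → scope [4,7] → merge [7,9] → deploy [9,10] — 4 tasks in the same relative order in both. The LCS DP gives dp[9][11] = 4, so this is optimal.

4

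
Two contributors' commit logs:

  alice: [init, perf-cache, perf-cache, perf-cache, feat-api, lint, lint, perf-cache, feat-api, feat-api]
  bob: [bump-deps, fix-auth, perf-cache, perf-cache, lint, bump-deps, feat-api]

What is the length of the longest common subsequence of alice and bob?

4

Match perf-cache [3,3] → perf-cache [4,4] → lint [6,5] → feat-api [10,7] — 4 commits in the same relative order in both. dp[10][7] = 4 confirms this is the maximum.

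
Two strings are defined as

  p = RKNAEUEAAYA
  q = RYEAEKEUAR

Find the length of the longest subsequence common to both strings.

Let dp[i][j] be the LCS length of the first i characters of p and the first j characters of q. dp[i][j] = dp[i-1][j-1]+1 when the i-th and j-th characters match, else max(dp[i-1][j], dp[i][j-1]).
    ·  R  Y  E  A  E  K  E  U  A  R
 ·  0  0  0  0  0  0  0  0  0  0  0
 R  0  1  1  1  1  1  1  1  1  1  1
 K  0  1  1  1  1  1  2  2  2  2  2
 N  0  1  1  1  1  1  2  2  2  2  2
 A  0  1  1  1  2  2  2  2  2  3  3
 E  0  1  1  2  2  3  3  3  3  3  3
 U  0  1  1  2  2  3  3  3  4  4  4
 E  0  1  1  2  2  3  3  4  4  4  4
 A  0  1  1  2  3  3  3  4  4  5  5
 A  0  1  1  2  3  3  3  4  4  5  5
 Y  0  1  2  2  3  3  3  4  4  5  5
 A  0  1  2  2  3  3  3  4  4  5  5
dp[11][10] = 5. One LCS (by backtracking along matches): RKEUA.

5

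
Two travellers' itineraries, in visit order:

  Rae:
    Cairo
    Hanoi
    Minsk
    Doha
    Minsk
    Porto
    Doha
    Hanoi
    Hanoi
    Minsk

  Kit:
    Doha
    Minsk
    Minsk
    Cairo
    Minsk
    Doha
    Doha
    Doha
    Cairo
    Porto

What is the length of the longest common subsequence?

Match Cairo (Rae #1, Kit #4), then Minsk (Rae #3, Kit #5), then Doha (Rae #4, Kit #8), then Porto (Rae #6, Kit #10) — 4 stops in the same relative order in both, and the DP table's final entry dp[10][10] is also 4, so no common subsequence is longer.

4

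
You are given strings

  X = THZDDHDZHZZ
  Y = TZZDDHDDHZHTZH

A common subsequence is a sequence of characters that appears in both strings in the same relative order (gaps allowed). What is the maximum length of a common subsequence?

One common subsequence of length 9: T at X[1]=Y[1] → Z at X[3]=Y[3] → D at X[4]=Y[4] → D at X[5]=Y[5] → H at X[6]=Y[6] → D at X[7]=Y[8] → Z at X[8]=Y[10] → H at X[9]=Y[11] → Z at X[10]=Y[13]. dp[11][14] = 9 confirms this is the maximum.

9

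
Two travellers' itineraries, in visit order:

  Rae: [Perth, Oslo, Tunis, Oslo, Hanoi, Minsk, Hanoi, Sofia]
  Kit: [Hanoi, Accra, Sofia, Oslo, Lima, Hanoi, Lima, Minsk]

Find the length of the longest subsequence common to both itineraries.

3

Taking Oslo at Rae[2]=Kit[4], then Hanoi at Rae[5]=Kit[6], then Minsk at Rae[6]=Kit[8] gives a common subsequence of length 3, and the DP table's final entry dp[8][8] is also 3, so no common subsequence is longer.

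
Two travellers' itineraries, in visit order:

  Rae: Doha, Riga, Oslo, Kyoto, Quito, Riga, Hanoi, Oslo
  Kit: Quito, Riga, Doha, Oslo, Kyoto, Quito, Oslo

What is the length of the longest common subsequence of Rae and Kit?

5

One common subsequence of length 5: Doha (Rae #1, Kit #3), then Oslo (Rae #3, Kit #4), then Kyoto (Rae #4, Kit #5), then Quito (Rae #5, Kit #6), then Oslo (Rae #8, Kit #7). The LCS DP gives dp[8][7] = 5, so this is optimal.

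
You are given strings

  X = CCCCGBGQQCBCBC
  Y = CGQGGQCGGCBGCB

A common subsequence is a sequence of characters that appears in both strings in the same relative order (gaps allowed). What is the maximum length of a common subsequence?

One common subsequence of length 8: C [1,1], C [4,7], G [5,8], G [7,9], C [10,10], B [11,11], C [12,13], B [13,14]. Since dp[14][14] = 8, nothing longer is possible.

8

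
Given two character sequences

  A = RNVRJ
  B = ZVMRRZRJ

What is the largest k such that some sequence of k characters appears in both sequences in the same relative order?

3

Taking R [1,5], R [4,7], J [5,8] gives a common subsequence of length 3, and the DP table's final entry dp[5][8] is also 3, so no common subsequence is longer.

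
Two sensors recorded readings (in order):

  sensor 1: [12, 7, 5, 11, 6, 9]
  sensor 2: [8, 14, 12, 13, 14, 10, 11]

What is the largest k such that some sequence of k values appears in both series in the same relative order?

Let dp[i][j] be the LCS length of the first i values of sensor 1 and the first j values of sensor 2. dp[i][j] = dp[i-1][j-1]+1 when the i-th and j-th values match, else max(dp[i-1][j], dp[i][j-1]).
    ·  8 14 12 13 14 10 11
 ·  0  0  0  0  0  0  0  0
12  0  0  0  1  1  1  1  1
 7  0  0  0  1  1  1  1  1
 5  0  0  0  1  1  1  1  1
11  0  0  0  1  1  1  1  2
 6  0  0  0  1  1  1  1  2
 9  0  0  0  1  1  1  1  2
dp[6][7] = 2. One LCS (by backtracking along matches): 12, 11.

2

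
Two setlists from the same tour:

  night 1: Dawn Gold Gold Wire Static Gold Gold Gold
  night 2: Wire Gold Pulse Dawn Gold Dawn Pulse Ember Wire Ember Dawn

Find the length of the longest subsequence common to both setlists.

3

Taking Dawn at night 1[1]=night 2[4] → Gold at night 1[2]=night 2[5] → Wire at night 1[4]=night 2[9] gives a common subsequence of length 3. Since dp[8][11] = 3, nothing longer is possible.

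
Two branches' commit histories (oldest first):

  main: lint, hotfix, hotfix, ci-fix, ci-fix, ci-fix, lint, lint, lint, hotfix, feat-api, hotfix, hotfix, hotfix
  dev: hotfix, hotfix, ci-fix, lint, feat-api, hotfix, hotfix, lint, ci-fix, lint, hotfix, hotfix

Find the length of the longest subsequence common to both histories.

Pick hotfix [2,1] → hotfix [3,2] → ci-fix [6,3] → lint [7,4] → lint [8,8] → lint [9,10] → hotfix [13,11] → hotfix [14,12]; all 8 commits appear in both, in order, and the DP table's final entry dp[14][12] is also 8, so no common subsequence is longer.

8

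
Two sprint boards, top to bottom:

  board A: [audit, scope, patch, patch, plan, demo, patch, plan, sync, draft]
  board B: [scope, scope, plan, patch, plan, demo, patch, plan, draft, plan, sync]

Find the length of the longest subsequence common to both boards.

One common subsequence of length 7: scope (board A #2, board B #2), then patch (board A #4, board B #4), then plan (board A #5, board B #5), then demo (board A #6, board B #6), then patch (board A #7, board B #7), then plan (board A #8, board B #10), then sync (board A #9, board B #11). The LCS DP gives dp[10][11] = 7, so this is optimal.

7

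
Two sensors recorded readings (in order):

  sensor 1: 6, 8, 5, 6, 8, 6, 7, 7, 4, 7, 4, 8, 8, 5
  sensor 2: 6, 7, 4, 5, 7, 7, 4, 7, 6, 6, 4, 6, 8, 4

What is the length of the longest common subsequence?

One common subsequence of length 8: 6 at sensor 1[1]=sensor 2[1], 5 at sensor 1[3]=sensor 2[4], 7 at sensor 1[7]=sensor 2[5], 7 at sensor 1[8]=sensor 2[6], 4 at sensor 1[9]=sensor 2[7], 7 at sensor 1[10]=sensor 2[8], 4 at sensor 1[11]=sensor 2[11], 8 at sensor 1[12]=sensor 2[13]. The LCS DP gives dp[14][14] = 8, so this is optimal.

8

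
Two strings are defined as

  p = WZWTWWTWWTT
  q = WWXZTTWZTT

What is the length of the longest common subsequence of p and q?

7

Match W (p #1, q #2), Z (p #2, q #4), T (p #4, q #5), T (p #7, q #6), W (p #8, q #7), T (p #10, q #9), T (p #11, q #10) — 7 characters in the same relative order in both. dp[11][10] = 7 confirms this is the maximum.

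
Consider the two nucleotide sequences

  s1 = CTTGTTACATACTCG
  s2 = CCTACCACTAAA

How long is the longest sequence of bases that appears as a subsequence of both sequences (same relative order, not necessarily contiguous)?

7

One common subsequence of length 7: C at s1[1]=s2[2] → T at s1[6]=s2[3] → A at s1[7]=s2[4] → C at s1[8]=s2[6] → A at s1[9]=s2[7] → T at s1[10]=s2[9] → A at s1[11]=s2[12]. Since dp[15][12] = 7, nothing longer is possible.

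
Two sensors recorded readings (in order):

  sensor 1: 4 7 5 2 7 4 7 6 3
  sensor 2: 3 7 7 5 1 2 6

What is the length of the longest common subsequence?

4

Let dp[i][j] be the LCS length of the first i values of sensor 1 and the first j values of sensor 2. dp[i][j] = dp[i-1][j-1]+1 when the i-th and j-th values match, else max(dp[i-1][j], dp[i][j-1]).
    ·  3  7  7  5  1  2  6
 ·  0  0  0  0  0  0  0  0
 4  0  0  0  0  0  0  0  0
 7  0  0  1  1  1  1  1  1
 5  0  0  1  1  2  2  2  2
 2  0  0  1  1  2  2  3  3
 7  0  0  1  2  2  2  3  3
 4  0  0  1  2  2  2  3  3
 7  0  0  1  2  2  2  3  3
 6  0  0  1  2  2  2  3  4
 3  0  1  1  2  2  2  3  4
dp[9][7] = 4. One LCS (by backtracking along matches): 7, 5, 2, 6.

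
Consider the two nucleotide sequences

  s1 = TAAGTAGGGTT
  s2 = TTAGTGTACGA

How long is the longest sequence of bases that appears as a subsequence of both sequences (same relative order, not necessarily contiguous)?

6

Match T at s1[1]=s2[2]; then A at s1[2]=s2[3]; then G at s1[4]=s2[6]; then T at s1[5]=s2[7]; then A at s1[6]=s2[8]; then G at s1[7]=s2[10] — 6 bases in the same relative order in both. dp[11][11] = 6 confirms this is the maximum.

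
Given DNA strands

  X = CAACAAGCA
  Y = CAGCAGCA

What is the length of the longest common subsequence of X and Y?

7

Match C at X[1]=Y[1], A at X[2]=Y[2], C at X[4]=Y[4], A at X[6]=Y[5], G at X[7]=Y[6], C at X[8]=Y[7], A at X[9]=Y[8] — 7 bases in the same relative order in both. The LCS DP gives dp[9][8] = 7, so this is optimal.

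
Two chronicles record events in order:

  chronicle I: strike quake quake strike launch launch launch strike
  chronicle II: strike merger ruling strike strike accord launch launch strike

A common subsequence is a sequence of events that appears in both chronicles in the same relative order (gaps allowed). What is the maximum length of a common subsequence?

5

Taking strike [1,4], strike [4,5], launch [6,7], launch [7,8], strike [8,9] gives a common subsequence of length 5. Since dp[8][9] = 5, nothing longer is possible.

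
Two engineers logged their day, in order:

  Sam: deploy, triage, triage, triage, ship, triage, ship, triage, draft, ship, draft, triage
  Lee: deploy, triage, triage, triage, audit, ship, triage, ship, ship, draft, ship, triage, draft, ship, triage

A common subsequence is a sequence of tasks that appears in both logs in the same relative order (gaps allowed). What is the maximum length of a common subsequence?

Taking deploy [1,1]; then triage [2,2]; then triage [3,3]; then triage [4,4]; then ship [5,6]; then triage [6,7]; then ship [7,11]; then triage [8,12]; then draft [9,13]; then ship [10,14]; then triage [12,15] gives a common subsequence of length 11. The LCS DP gives dp[12][15] = 11, so this is optimal.

11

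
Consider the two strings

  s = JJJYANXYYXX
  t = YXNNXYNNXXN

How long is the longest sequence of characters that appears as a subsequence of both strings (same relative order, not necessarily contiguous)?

6

Let dp[i][j] be the LCS length of the first i characters of s and the first j characters of t. dp[i][j] = dp[i-1][j-1]+1 when the i-th and j-th characters match, else max(dp[i-1][j], dp[i][j-1]).
    ·  Y  X  N  N  X  Y  N  N  X  X  N
 ·  0  0  0  0  0  0  0  0  0  0  0  0
 J  0  0  0  0  0  0  0  0  0  0  0  0
 J  0  0  0  0  0  0  0  0  0  0  0  0
 J  0  0  0  0  0  0  0  0  0  0  0  0
 Y  0  1  1  1  1  1  1  1  1  1  1  1
 A  0  1  1  1  1  1  1  1  1  1  1  1
 N  0  1  1  2  2  2  2  2  2  2  2  2
 X  0  1  2  2  2  3  3  3  3  3  3  3
 Y  0  1  2  2  2  3  4  4  4  4  4  4
 Y  0  1  2  2  2  3  4  4  4  4  4  4
 X  0  1  2  2  2  3  4  4  4  5  5  5
 X  0  1  2  2  2  3  4  4  4  5  6  6
dp[11][11] = 6. One LCS (by backtracking along matches): YNXYXX.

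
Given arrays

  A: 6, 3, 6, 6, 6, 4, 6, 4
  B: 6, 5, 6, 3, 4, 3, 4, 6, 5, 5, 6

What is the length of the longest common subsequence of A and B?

4

Let dp[i][j] be the LCS length of the first i values of A and the first j values of B. dp[i][j] = dp[i-1][j-1]+1 when the i-th and j-th values match, else max(dp[i-1][j], dp[i][j-1]).
    ·  6  5  6  3  4  3  4  6  5  5  6
 ·  0  0  0  0  0  0  0  0  0  0  0  0
 6  0  1  1  1  1  1  1  1  1  1  1  1
 3  0  1  1  1  2  2  2  2  2  2  2  2
 6  0  1  1  2  2  2  2  2  3  3  3  3
 6  0  1  1  2  2  2  2  2  3  3  3  4
 6  0  1  1  2  2  2  2  2  3  3  3  4
 4  0  1  1  2  2  3  3  3  3  3  3  4
 6  0  1  1  2  2  3  3  3  4  4  4  4
 4  0  1  1  2  2  3  3  4  4  4  4  4
dp[8][11] = 4. One LCS (by backtracking along matches): 6, 3, 6, 6.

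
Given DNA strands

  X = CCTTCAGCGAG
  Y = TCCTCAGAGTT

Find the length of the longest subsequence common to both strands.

Pick C (X #1, Y #2), then C (X #2, Y #3), then T (X #4, Y #4), then C (X #5, Y #5), then A (X #6, Y #6), then G (X #9, Y #7), then A (X #10, Y #8), then G (X #11, Y #9); all 8 bases appear in both, in order. dp[11][11] = 8 confirms this is the maximum.

8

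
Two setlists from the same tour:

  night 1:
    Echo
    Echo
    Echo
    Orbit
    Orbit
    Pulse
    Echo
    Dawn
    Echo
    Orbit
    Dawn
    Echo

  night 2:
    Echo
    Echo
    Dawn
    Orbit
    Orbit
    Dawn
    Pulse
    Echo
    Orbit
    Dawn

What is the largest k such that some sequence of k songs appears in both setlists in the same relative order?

Taking Echo [1,1], Echo [2,2], Orbit [4,4], Orbit [5,5], Pulse [6,7], Echo [9,8], Orbit [10,9], Dawn [11,10] gives a common subsequence of length 8. dp[12][10] = 8 confirms this is the maximum.

8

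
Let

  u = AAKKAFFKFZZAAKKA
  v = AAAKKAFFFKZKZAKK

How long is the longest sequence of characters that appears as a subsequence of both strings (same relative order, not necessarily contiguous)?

13

One common subsequence of length 13: A at u[1]=v[2] → A at u[2]=v[3] → K at u[3]=v[4] → K at u[4]=v[5] → A at u[5]=v[6] → F at u[6]=v[8] → F at u[7]=v[9] → K at u[8]=v[10] → Z at u[10]=v[11] → Z at u[11]=v[13] → A at u[13]=v[14] → K at u[14]=v[15] → K at u[15]=v[16], and the DP table's final entry dp[16][16] is also 13, so no common subsequence is longer.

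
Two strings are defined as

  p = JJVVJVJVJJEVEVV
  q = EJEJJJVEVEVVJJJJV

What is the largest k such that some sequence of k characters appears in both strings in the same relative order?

10

Pick J (p #1, q #2), then J (p #2, q #4), then J (p #5, q #5), then J (p #7, q #6), then V (p #8, q #7), then E (p #11, q #8), then V (p #12, q #9), then E (p #13, q #10), then V (p #14, q #12), then V (p #15, q #17); all 10 characters appear in both, in order. The LCS DP gives dp[15][17] = 10, so this is optimal.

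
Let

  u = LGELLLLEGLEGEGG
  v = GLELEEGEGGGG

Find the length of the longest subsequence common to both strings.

9

Taking L [1,2], E [3,3], L [4,4], E [8,6], G [9,7], E [11,8], G [12,10], G [14,11], G [15,12] gives a common subsequence of length 9. The LCS DP gives dp[15][12] = 9, so this is optimal.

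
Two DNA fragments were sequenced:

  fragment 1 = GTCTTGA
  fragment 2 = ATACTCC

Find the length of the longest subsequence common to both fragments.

Let dp[i][j] be the LCS length of the first i bases of fragment 1 and the first j bases of fragment 2. dp[i][j] = dp[i-1][j-1]+1 when the i-th and j-th bases match, else max(dp[i-1][j], dp[i][j-1]).
    ·  A  T  A  C  T  C  C
 ·  0  0  0  0  0  0  0  0
 G  0  0  0  0  0  0  0  0
 T  0  0  1  1  1  1  1  1
 C  0  0  1  1  2  2  2  2
 T  0  0  1  1  2  3  3  3
 T  0  0  1  1  2  3  3  3
 G  0  0  1  1  2  3  3  3
 A  0  1  1  2  2  3  3  3
dp[7][7] = 3. One LCS (by backtracking along matches): TCT.

3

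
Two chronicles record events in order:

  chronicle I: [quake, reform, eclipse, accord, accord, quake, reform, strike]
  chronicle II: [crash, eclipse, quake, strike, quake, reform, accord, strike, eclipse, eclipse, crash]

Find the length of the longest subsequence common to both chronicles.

4

One common subsequence of length 4: quake (chronicle I #1, chronicle II #5); then reform (chronicle I #2, chronicle II #6); then accord (chronicle I #5, chronicle II #7); then strike (chronicle I #8, chronicle II #8). dp[8][11] = 4 confirms this is the maximum.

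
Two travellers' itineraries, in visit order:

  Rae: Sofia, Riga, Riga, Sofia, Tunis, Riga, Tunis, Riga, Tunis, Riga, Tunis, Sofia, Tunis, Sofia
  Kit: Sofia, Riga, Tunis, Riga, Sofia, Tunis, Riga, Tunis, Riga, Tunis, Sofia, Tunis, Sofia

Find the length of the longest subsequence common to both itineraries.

One common subsequence of length 12: Sofia at Rae[1]=Kit[1], Riga at Rae[2]=Kit[2], Riga at Rae[3]=Kit[4], Sofia at Rae[4]=Kit[5], Tunis at Rae[7]=Kit[6], Riga at Rae[8]=Kit[7], Tunis at Rae[9]=Kit[8], Riga at Rae[10]=Kit[9], Tunis at Rae[11]=Kit[10], Sofia at Rae[12]=Kit[11], Tunis at Rae[13]=Kit[12], Sofia at Rae[14]=Kit[13]. dp[14][13] = 12 confirms this is the maximum.

12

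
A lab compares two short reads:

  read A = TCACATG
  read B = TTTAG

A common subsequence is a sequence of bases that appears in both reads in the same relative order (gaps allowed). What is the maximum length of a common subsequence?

3

Match T (read A #1, read B #3); then A (read A #5, read B #4); then G (read A #7, read B #5) — 3 bases in the same relative order in both. dp[7][5] = 3 confirms this is the maximum.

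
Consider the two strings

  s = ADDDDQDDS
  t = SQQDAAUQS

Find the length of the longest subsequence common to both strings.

3

Let dp[i][j] be the LCS length of the first i characters of s and the first j characters of t. dp[i][j] = dp[i-1][j-1]+1 when the i-th and j-th characters match, else max(dp[i-1][j], dp[i][j-1]).
    ·  S  Q  Q  D  A  A  U  Q  S
 ·  0  0  0  0  0  0  0  0  0  0
 A  0  0  0  0  0  1  1  1  1  1
 D  0  0  0  0  1  1  1  1  1  1
 D  0  0  0  0  1  1  1  1  1  1
 D  0  0  0  0  1  1  1  1  1  1
 D  0  0  0  0  1  1  1  1  1  1
 Q  0  0  1  1  1  1  1  1  2  2
 D  0  0  1  1  2  2  2  2  2  2
 D  0  0  1  1  2  2  2  2  2  2
 S  0  1  1  1  2  2  2  2  2  3
dp[9][9] = 3. One LCS (by backtracking along matches): AQS.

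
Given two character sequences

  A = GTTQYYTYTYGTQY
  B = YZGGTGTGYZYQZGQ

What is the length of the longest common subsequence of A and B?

One common subsequence of length 7: G at A[1]=B[4], T at A[2]=B[5], T at A[3]=B[7], Y at A[5]=B[9], Y at A[6]=B[11], G at A[11]=B[14], Q at A[13]=B[15]. The LCS DP gives dp[14][15] = 7, so this is optimal.

7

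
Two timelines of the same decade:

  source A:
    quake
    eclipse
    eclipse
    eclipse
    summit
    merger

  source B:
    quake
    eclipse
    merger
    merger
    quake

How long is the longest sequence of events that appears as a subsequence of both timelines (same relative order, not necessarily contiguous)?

3

Pick quake [1,1] → eclipse [2,2] → merger [6,4]; all 3 events appear in both, in order. The LCS DP gives dp[6][5] = 3, so this is optimal.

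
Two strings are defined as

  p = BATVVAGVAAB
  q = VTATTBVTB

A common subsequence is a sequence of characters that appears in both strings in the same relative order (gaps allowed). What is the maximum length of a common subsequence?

One common subsequence of length 4: A [2,3], then T [3,5], then V [4,7], then B [11,9]. The LCS DP gives dp[11][9] = 4, so this is optimal.

4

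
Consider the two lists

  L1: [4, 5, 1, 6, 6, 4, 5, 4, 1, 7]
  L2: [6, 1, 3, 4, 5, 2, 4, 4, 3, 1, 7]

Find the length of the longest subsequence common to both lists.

One common subsequence of length 6: 4 [1,4]; then 5 [2,5]; then 4 [6,7]; then 4 [8,8]; then 1 [9,10]; then 7 [10,11]. Since dp[10][11] = 6, nothing longer is possible.

6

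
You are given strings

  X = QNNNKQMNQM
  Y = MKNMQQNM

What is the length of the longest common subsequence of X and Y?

One common subsequence of length 4: Q at X[1]=Y[5]; then Q at X[6]=Y[6]; then N at X[8]=Y[7]; then M at X[10]=Y[8], and the DP table's final entry dp[10][8] is also 4, so no common subsequence is longer.

4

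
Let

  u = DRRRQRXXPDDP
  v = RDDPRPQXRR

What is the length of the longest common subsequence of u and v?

Pick D [1,3]; then R [2,5]; then R [4,9]; then R [6,10]; all 4 characters appear in both, in order. dp[12][10] = 4 confirms this is the maximum.

4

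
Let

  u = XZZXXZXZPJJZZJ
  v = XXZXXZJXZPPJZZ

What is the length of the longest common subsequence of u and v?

11

One common subsequence of length 11: X at u[1]=v[2]; then Z at u[3]=v[3]; then X at u[4]=v[4]; then X at u[5]=v[5]; then Z at u[6]=v[6]; then X at u[7]=v[8]; then Z at u[8]=v[9]; then P at u[9]=v[11]; then J at u[11]=v[12]; then Z at u[12]=v[13]; then Z at u[13]=v[14]. dp[14][14] = 11 confirms this is the maximum.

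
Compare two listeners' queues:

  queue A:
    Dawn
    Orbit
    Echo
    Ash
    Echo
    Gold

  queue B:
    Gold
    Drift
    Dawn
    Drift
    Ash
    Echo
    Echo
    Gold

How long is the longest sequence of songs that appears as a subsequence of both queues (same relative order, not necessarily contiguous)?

4

One common subsequence of length 4: Dawn at queue A[1]=queue B[3], then Echo at queue A[3]=queue B[6], then Echo at queue A[5]=queue B[7], then Gold at queue A[6]=queue B[8]. The LCS DP gives dp[6][8] = 4, so this is optimal.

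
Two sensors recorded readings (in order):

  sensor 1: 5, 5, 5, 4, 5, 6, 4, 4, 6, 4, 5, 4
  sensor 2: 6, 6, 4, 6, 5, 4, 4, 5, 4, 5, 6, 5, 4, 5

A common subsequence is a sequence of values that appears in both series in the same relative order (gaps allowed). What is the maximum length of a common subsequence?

7

Pick 5 at sensor 1[1]=sensor 2[5]; then 5 at sensor 1[3]=sensor 2[8]; then 4 at sensor 1[4]=sensor 2[9]; then 5 at sensor 1[5]=sensor 2[10]; then 6 at sensor 1[6]=sensor 2[11]; then 4 at sensor 1[10]=sensor 2[13]; then 5 at sensor 1[11]=sensor 2[14]; all 7 values appear in both, in order. The LCS DP gives dp[12][14] = 7, so this is optimal.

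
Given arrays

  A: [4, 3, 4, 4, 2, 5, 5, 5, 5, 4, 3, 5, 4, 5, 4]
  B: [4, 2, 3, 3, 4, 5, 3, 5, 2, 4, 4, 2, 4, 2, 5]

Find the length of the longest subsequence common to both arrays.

Taking 4 (A #1, B #1), then 3 (A #2, B #4), then 4 (A #4, B #5), then 5 (A #6, B #6), then 5 (A #7, B #8), then 4 (A #10, B #11), then 4 (A #13, B #13), then 5 (A #14, B #15) gives a common subsequence of length 8. dp[15][15] = 8 confirms this is the maximum.

8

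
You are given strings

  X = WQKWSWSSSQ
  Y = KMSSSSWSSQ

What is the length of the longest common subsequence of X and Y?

6

Taking K at X[3]=Y[1] → S at X[5]=Y[6] → W at X[6]=Y[7] → S at X[8]=Y[8] → S at X[9]=Y[9] → Q at X[10]=Y[10] gives a common subsequence of length 6. Since dp[10][10] = 6, nothing longer is possible.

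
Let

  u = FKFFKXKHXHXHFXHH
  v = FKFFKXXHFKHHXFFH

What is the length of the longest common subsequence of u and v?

12

Taking F at u[1]=v[1]; then K at u[2]=v[2]; then F at u[3]=v[3]; then F at u[4]=v[4]; then K at u[5]=v[5]; then X at u[6]=v[7]; then K at u[7]=v[10]; then H at u[8]=v[11]; then H at u[10]=v[12]; then X at u[11]=v[13]; then F at u[13]=v[15]; then H at u[16]=v[16] gives a common subsequence of length 12, and the DP table's final entry dp[16][16] is also 12, so no common subsequence is longer.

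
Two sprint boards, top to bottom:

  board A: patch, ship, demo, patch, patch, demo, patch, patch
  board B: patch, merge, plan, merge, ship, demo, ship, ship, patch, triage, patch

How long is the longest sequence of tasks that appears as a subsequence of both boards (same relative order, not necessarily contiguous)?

One common subsequence of length 5: patch [1,1] → ship [2,5] → demo [3,6] → patch [4,9] → patch [8,11]. dp[8][11] = 5 confirms this is the maximum.

5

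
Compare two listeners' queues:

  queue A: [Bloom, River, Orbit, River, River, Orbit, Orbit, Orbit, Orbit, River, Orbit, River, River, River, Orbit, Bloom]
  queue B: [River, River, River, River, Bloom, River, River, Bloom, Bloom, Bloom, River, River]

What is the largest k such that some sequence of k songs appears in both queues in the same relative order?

7

Taking River at queue A[2]=queue B[2] → River at queue A[4]=queue B[3] → River at queue A[5]=queue B[4] → River at queue A[10]=queue B[6] → River at queue A[12]=queue B[7] → River at queue A[13]=queue B[11] → River at queue A[14]=queue B[12] gives a common subsequence of length 7. dp[16][12] = 7 confirms this is the maximum.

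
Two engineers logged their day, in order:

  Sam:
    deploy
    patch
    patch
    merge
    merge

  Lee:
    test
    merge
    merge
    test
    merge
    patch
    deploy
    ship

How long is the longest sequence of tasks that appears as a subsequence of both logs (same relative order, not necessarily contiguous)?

2

Taking merge [4,3], then merge [5,5] gives a common subsequence of length 2. The LCS DP gives dp[5][8] = 2, so this is optimal.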